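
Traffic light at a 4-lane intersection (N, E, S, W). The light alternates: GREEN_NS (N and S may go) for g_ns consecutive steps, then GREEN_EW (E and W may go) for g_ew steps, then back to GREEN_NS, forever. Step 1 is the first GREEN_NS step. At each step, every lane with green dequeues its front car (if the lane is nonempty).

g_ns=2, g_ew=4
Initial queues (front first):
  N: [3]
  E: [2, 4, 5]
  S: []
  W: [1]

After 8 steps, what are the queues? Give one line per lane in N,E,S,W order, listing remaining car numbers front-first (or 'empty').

Step 1 [NS]: N:car3-GO,E:wait,S:empty,W:wait | queues: N=0 E=3 S=0 W=1
Step 2 [NS]: N:empty,E:wait,S:empty,W:wait | queues: N=0 E=3 S=0 W=1
Step 3 [EW]: N:wait,E:car2-GO,S:wait,W:car1-GO | queues: N=0 E=2 S=0 W=0
Step 4 [EW]: N:wait,E:car4-GO,S:wait,W:empty | queues: N=0 E=1 S=0 W=0
Step 5 [EW]: N:wait,E:car5-GO,S:wait,W:empty | queues: N=0 E=0 S=0 W=0

N: empty
E: empty
S: empty
W: empty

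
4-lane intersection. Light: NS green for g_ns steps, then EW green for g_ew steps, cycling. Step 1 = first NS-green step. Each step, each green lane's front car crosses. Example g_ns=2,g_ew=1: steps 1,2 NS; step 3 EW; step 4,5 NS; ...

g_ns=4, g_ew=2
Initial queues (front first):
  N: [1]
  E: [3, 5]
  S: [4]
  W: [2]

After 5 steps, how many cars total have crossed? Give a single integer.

Answer: 4

Derivation:
Step 1 [NS]: N:car1-GO,E:wait,S:car4-GO,W:wait | queues: N=0 E=2 S=0 W=1
Step 2 [NS]: N:empty,E:wait,S:empty,W:wait | queues: N=0 E=2 S=0 W=1
Step 3 [NS]: N:empty,E:wait,S:empty,W:wait | queues: N=0 E=2 S=0 W=1
Step 4 [NS]: N:empty,E:wait,S:empty,W:wait | queues: N=0 E=2 S=0 W=1
Step 5 [EW]: N:wait,E:car3-GO,S:wait,W:car2-GO | queues: N=0 E=1 S=0 W=0
Cars crossed by step 5: 4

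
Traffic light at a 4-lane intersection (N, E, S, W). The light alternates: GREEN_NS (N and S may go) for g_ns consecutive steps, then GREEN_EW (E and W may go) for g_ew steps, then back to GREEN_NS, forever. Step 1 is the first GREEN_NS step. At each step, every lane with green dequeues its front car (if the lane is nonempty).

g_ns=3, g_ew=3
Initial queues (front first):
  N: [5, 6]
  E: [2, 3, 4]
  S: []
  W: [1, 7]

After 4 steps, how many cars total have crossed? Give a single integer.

Step 1 [NS]: N:car5-GO,E:wait,S:empty,W:wait | queues: N=1 E=3 S=0 W=2
Step 2 [NS]: N:car6-GO,E:wait,S:empty,W:wait | queues: N=0 E=3 S=0 W=2
Step 3 [NS]: N:empty,E:wait,S:empty,W:wait | queues: N=0 E=3 S=0 W=2
Step 4 [EW]: N:wait,E:car2-GO,S:wait,W:car1-GO | queues: N=0 E=2 S=0 W=1
Cars crossed by step 4: 4

Answer: 4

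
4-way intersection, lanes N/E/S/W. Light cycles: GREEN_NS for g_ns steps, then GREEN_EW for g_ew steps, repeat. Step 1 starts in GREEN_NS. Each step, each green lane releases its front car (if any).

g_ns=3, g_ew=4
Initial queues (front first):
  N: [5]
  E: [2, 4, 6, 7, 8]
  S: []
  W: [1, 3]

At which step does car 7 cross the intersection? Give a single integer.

Step 1 [NS]: N:car5-GO,E:wait,S:empty,W:wait | queues: N=0 E=5 S=0 W=2
Step 2 [NS]: N:empty,E:wait,S:empty,W:wait | queues: N=0 E=5 S=0 W=2
Step 3 [NS]: N:empty,E:wait,S:empty,W:wait | queues: N=0 E=5 S=0 W=2
Step 4 [EW]: N:wait,E:car2-GO,S:wait,W:car1-GO | queues: N=0 E=4 S=0 W=1
Step 5 [EW]: N:wait,E:car4-GO,S:wait,W:car3-GO | queues: N=0 E=3 S=0 W=0
Step 6 [EW]: N:wait,E:car6-GO,S:wait,W:empty | queues: N=0 E=2 S=0 W=0
Step 7 [EW]: N:wait,E:car7-GO,S:wait,W:empty | queues: N=0 E=1 S=0 W=0
Step 8 [NS]: N:empty,E:wait,S:empty,W:wait | queues: N=0 E=1 S=0 W=0
Step 9 [NS]: N:empty,E:wait,S:empty,W:wait | queues: N=0 E=1 S=0 W=0
Step 10 [NS]: N:empty,E:wait,S:empty,W:wait | queues: N=0 E=1 S=0 W=0
Step 11 [EW]: N:wait,E:car8-GO,S:wait,W:empty | queues: N=0 E=0 S=0 W=0
Car 7 crosses at step 7

7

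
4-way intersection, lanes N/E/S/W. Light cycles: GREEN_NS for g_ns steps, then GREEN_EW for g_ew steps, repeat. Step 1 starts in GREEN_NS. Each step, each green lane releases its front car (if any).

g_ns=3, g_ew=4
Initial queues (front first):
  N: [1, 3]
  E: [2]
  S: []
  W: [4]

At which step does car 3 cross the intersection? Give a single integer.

Step 1 [NS]: N:car1-GO,E:wait,S:empty,W:wait | queues: N=1 E=1 S=0 W=1
Step 2 [NS]: N:car3-GO,E:wait,S:empty,W:wait | queues: N=0 E=1 S=0 W=1
Step 3 [NS]: N:empty,E:wait,S:empty,W:wait | queues: N=0 E=1 S=0 W=1
Step 4 [EW]: N:wait,E:car2-GO,S:wait,W:car4-GO | queues: N=0 E=0 S=0 W=0
Car 3 crosses at step 2

2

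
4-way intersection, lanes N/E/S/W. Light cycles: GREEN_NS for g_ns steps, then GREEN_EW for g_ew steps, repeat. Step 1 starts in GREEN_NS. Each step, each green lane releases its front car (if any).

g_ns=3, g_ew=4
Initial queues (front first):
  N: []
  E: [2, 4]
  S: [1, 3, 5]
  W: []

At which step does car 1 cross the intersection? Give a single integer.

Step 1 [NS]: N:empty,E:wait,S:car1-GO,W:wait | queues: N=0 E=2 S=2 W=0
Step 2 [NS]: N:empty,E:wait,S:car3-GO,W:wait | queues: N=0 E=2 S=1 W=0
Step 3 [NS]: N:empty,E:wait,S:car5-GO,W:wait | queues: N=0 E=2 S=0 W=0
Step 4 [EW]: N:wait,E:car2-GO,S:wait,W:empty | queues: N=0 E=1 S=0 W=0
Step 5 [EW]: N:wait,E:car4-GO,S:wait,W:empty | queues: N=0 E=0 S=0 W=0
Car 1 crosses at step 1

1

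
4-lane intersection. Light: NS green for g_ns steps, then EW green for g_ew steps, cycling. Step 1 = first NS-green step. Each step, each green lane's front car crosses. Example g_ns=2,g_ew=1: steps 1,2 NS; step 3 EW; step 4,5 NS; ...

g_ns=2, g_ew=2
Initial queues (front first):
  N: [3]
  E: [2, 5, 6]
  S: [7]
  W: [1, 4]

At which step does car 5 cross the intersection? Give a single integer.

Step 1 [NS]: N:car3-GO,E:wait,S:car7-GO,W:wait | queues: N=0 E=3 S=0 W=2
Step 2 [NS]: N:empty,E:wait,S:empty,W:wait | queues: N=0 E=3 S=0 W=2
Step 3 [EW]: N:wait,E:car2-GO,S:wait,W:car1-GO | queues: N=0 E=2 S=0 W=1
Step 4 [EW]: N:wait,E:car5-GO,S:wait,W:car4-GO | queues: N=0 E=1 S=0 W=0
Step 5 [NS]: N:empty,E:wait,S:empty,W:wait | queues: N=0 E=1 S=0 W=0
Step 6 [NS]: N:empty,E:wait,S:empty,W:wait | queues: N=0 E=1 S=0 W=0
Step 7 [EW]: N:wait,E:car6-GO,S:wait,W:empty | queues: N=0 E=0 S=0 W=0
Car 5 crosses at step 4

4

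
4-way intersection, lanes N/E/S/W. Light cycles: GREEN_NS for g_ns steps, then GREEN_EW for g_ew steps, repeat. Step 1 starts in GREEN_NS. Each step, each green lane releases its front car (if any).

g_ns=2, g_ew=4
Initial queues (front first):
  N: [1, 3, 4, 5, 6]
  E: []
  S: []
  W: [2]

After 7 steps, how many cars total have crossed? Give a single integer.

Step 1 [NS]: N:car1-GO,E:wait,S:empty,W:wait | queues: N=4 E=0 S=0 W=1
Step 2 [NS]: N:car3-GO,E:wait,S:empty,W:wait | queues: N=3 E=0 S=0 W=1
Step 3 [EW]: N:wait,E:empty,S:wait,W:car2-GO | queues: N=3 E=0 S=0 W=0
Step 4 [EW]: N:wait,E:empty,S:wait,W:empty | queues: N=3 E=0 S=0 W=0
Step 5 [EW]: N:wait,E:empty,S:wait,W:empty | queues: N=3 E=0 S=0 W=0
Step 6 [EW]: N:wait,E:empty,S:wait,W:empty | queues: N=3 E=0 S=0 W=0
Step 7 [NS]: N:car4-GO,E:wait,S:empty,W:wait | queues: N=2 E=0 S=0 W=0
Cars crossed by step 7: 4

Answer: 4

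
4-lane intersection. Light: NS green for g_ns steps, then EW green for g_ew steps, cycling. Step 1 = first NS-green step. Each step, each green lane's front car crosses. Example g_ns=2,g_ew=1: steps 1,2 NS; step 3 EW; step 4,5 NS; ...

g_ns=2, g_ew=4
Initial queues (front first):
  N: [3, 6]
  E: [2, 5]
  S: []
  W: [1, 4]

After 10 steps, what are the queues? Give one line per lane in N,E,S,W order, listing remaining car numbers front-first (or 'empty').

Step 1 [NS]: N:car3-GO,E:wait,S:empty,W:wait | queues: N=1 E=2 S=0 W=2
Step 2 [NS]: N:car6-GO,E:wait,S:empty,W:wait | queues: N=0 E=2 S=0 W=2
Step 3 [EW]: N:wait,E:car2-GO,S:wait,W:car1-GO | queues: N=0 E=1 S=0 W=1
Step 4 [EW]: N:wait,E:car5-GO,S:wait,W:car4-GO | queues: N=0 E=0 S=0 W=0

N: empty
E: empty
S: empty
W: empty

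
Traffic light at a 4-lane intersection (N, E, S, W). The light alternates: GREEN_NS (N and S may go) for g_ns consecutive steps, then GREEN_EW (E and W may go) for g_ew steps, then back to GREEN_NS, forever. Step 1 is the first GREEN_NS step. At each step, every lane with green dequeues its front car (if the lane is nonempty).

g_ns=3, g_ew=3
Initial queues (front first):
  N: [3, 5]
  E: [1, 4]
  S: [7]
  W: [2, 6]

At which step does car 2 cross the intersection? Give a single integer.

Step 1 [NS]: N:car3-GO,E:wait,S:car7-GO,W:wait | queues: N=1 E=2 S=0 W=2
Step 2 [NS]: N:car5-GO,E:wait,S:empty,W:wait | queues: N=0 E=2 S=0 W=2
Step 3 [NS]: N:empty,E:wait,S:empty,W:wait | queues: N=0 E=2 S=0 W=2
Step 4 [EW]: N:wait,E:car1-GO,S:wait,W:car2-GO | queues: N=0 E=1 S=0 W=1
Step 5 [EW]: N:wait,E:car4-GO,S:wait,W:car6-GO | queues: N=0 E=0 S=0 W=0
Car 2 crosses at step 4

4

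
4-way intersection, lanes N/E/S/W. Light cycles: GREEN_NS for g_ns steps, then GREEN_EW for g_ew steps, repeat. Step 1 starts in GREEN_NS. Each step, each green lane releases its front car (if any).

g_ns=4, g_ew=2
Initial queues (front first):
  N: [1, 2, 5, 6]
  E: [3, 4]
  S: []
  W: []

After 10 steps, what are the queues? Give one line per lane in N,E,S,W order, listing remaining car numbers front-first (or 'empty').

Step 1 [NS]: N:car1-GO,E:wait,S:empty,W:wait | queues: N=3 E=2 S=0 W=0
Step 2 [NS]: N:car2-GO,E:wait,S:empty,W:wait | queues: N=2 E=2 S=0 W=0
Step 3 [NS]: N:car5-GO,E:wait,S:empty,W:wait | queues: N=1 E=2 S=0 W=0
Step 4 [NS]: N:car6-GO,E:wait,S:empty,W:wait | queues: N=0 E=2 S=0 W=0
Step 5 [EW]: N:wait,E:car3-GO,S:wait,W:empty | queues: N=0 E=1 S=0 W=0
Step 6 [EW]: N:wait,E:car4-GO,S:wait,W:empty | queues: N=0 E=0 S=0 W=0

N: empty
E: empty
S: empty
W: empty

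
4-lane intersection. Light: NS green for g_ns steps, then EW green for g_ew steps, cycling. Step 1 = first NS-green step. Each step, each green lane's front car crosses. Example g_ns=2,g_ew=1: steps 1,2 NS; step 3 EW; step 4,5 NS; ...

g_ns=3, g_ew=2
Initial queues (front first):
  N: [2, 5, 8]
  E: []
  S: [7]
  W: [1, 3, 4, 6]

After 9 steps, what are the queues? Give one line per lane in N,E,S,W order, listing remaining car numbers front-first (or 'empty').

Step 1 [NS]: N:car2-GO,E:wait,S:car7-GO,W:wait | queues: N=2 E=0 S=0 W=4
Step 2 [NS]: N:car5-GO,E:wait,S:empty,W:wait | queues: N=1 E=0 S=0 W=4
Step 3 [NS]: N:car8-GO,E:wait,S:empty,W:wait | queues: N=0 E=0 S=0 W=4
Step 4 [EW]: N:wait,E:empty,S:wait,W:car1-GO | queues: N=0 E=0 S=0 W=3
Step 5 [EW]: N:wait,E:empty,S:wait,W:car3-GO | queues: N=0 E=0 S=0 W=2
Step 6 [NS]: N:empty,E:wait,S:empty,W:wait | queues: N=0 E=0 S=0 W=2
Step 7 [NS]: N:empty,E:wait,S:empty,W:wait | queues: N=0 E=0 S=0 W=2
Step 8 [NS]: N:empty,E:wait,S:empty,W:wait | queues: N=0 E=0 S=0 W=2
Step 9 [EW]: N:wait,E:empty,S:wait,W:car4-GO | queues: N=0 E=0 S=0 W=1

N: empty
E: empty
S: empty
W: 6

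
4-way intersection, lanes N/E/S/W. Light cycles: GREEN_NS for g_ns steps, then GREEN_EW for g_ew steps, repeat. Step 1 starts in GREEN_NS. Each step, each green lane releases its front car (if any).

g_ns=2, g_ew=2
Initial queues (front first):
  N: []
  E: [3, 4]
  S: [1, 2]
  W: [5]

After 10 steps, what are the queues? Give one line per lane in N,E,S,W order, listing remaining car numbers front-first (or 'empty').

Step 1 [NS]: N:empty,E:wait,S:car1-GO,W:wait | queues: N=0 E=2 S=1 W=1
Step 2 [NS]: N:empty,E:wait,S:car2-GO,W:wait | queues: N=0 E=2 S=0 W=1
Step 3 [EW]: N:wait,E:car3-GO,S:wait,W:car5-GO | queues: N=0 E=1 S=0 W=0
Step 4 [EW]: N:wait,E:car4-GO,S:wait,W:empty | queues: N=0 E=0 S=0 W=0

N: empty
E: empty
S: empty
W: empty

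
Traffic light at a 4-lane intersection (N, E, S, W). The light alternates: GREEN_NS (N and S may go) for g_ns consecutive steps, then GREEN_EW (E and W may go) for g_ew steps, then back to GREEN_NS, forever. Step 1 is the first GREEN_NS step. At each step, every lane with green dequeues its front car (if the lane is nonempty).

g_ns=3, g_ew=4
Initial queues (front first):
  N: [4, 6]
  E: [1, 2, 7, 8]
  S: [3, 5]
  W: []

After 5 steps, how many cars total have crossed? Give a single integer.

Answer: 6

Derivation:
Step 1 [NS]: N:car4-GO,E:wait,S:car3-GO,W:wait | queues: N=1 E=4 S=1 W=0
Step 2 [NS]: N:car6-GO,E:wait,S:car5-GO,W:wait | queues: N=0 E=4 S=0 W=0
Step 3 [NS]: N:empty,E:wait,S:empty,W:wait | queues: N=0 E=4 S=0 W=0
Step 4 [EW]: N:wait,E:car1-GO,S:wait,W:empty | queues: N=0 E=3 S=0 W=0
Step 5 [EW]: N:wait,E:car2-GO,S:wait,W:empty | queues: N=0 E=2 S=0 W=0
Cars crossed by step 5: 6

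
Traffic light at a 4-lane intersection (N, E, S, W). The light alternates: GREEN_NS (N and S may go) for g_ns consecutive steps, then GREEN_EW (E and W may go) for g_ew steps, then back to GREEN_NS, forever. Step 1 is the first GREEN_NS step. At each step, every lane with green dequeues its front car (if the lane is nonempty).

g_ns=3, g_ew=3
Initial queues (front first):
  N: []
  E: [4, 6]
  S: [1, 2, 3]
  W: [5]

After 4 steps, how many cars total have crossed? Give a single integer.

Step 1 [NS]: N:empty,E:wait,S:car1-GO,W:wait | queues: N=0 E=2 S=2 W=1
Step 2 [NS]: N:empty,E:wait,S:car2-GO,W:wait | queues: N=0 E=2 S=1 W=1
Step 3 [NS]: N:empty,E:wait,S:car3-GO,W:wait | queues: N=0 E=2 S=0 W=1
Step 4 [EW]: N:wait,E:car4-GO,S:wait,W:car5-GO | queues: N=0 E=1 S=0 W=0
Cars crossed by step 4: 5

Answer: 5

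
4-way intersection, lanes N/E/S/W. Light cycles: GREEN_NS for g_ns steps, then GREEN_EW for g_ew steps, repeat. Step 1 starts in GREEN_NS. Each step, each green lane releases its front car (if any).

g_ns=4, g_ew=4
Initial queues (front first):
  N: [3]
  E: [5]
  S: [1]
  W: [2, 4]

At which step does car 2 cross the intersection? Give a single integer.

Step 1 [NS]: N:car3-GO,E:wait,S:car1-GO,W:wait | queues: N=0 E=1 S=0 W=2
Step 2 [NS]: N:empty,E:wait,S:empty,W:wait | queues: N=0 E=1 S=0 W=2
Step 3 [NS]: N:empty,E:wait,S:empty,W:wait | queues: N=0 E=1 S=0 W=2
Step 4 [NS]: N:empty,E:wait,S:empty,W:wait | queues: N=0 E=1 S=0 W=2
Step 5 [EW]: N:wait,E:car5-GO,S:wait,W:car2-GO | queues: N=0 E=0 S=0 W=1
Step 6 [EW]: N:wait,E:empty,S:wait,W:car4-GO | queues: N=0 E=0 S=0 W=0
Car 2 crosses at step 5

5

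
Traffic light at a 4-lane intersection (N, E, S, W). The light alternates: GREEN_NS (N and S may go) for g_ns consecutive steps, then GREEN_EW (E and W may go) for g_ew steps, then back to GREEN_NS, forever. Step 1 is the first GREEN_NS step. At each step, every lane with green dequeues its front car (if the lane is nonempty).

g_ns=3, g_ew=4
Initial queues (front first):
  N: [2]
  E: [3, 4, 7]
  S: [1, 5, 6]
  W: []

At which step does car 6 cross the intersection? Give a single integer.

Step 1 [NS]: N:car2-GO,E:wait,S:car1-GO,W:wait | queues: N=0 E=3 S=2 W=0
Step 2 [NS]: N:empty,E:wait,S:car5-GO,W:wait | queues: N=0 E=3 S=1 W=0
Step 3 [NS]: N:empty,E:wait,S:car6-GO,W:wait | queues: N=0 E=3 S=0 W=0
Step 4 [EW]: N:wait,E:car3-GO,S:wait,W:empty | queues: N=0 E=2 S=0 W=0
Step 5 [EW]: N:wait,E:car4-GO,S:wait,W:empty | queues: N=0 E=1 S=0 W=0
Step 6 [EW]: N:wait,E:car7-GO,S:wait,W:empty | queues: N=0 E=0 S=0 W=0
Car 6 crosses at step 3

3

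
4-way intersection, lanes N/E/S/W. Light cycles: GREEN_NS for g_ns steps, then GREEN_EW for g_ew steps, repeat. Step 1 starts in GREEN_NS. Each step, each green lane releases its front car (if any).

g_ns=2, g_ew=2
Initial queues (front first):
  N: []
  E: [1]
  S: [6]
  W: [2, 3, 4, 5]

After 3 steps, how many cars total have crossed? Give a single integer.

Answer: 3

Derivation:
Step 1 [NS]: N:empty,E:wait,S:car6-GO,W:wait | queues: N=0 E=1 S=0 W=4
Step 2 [NS]: N:empty,E:wait,S:empty,W:wait | queues: N=0 E=1 S=0 W=4
Step 3 [EW]: N:wait,E:car1-GO,S:wait,W:car2-GO | queues: N=0 E=0 S=0 W=3
Cars crossed by step 3: 3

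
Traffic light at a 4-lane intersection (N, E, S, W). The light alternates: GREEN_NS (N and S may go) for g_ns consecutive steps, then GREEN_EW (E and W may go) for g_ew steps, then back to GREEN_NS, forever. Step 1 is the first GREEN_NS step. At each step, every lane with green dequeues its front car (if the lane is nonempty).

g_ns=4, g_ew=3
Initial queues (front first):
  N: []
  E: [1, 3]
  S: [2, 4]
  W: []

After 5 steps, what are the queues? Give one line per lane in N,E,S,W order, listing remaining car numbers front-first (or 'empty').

Step 1 [NS]: N:empty,E:wait,S:car2-GO,W:wait | queues: N=0 E=2 S=1 W=0
Step 2 [NS]: N:empty,E:wait,S:car4-GO,W:wait | queues: N=0 E=2 S=0 W=0
Step 3 [NS]: N:empty,E:wait,S:empty,W:wait | queues: N=0 E=2 S=0 W=0
Step 4 [NS]: N:empty,E:wait,S:empty,W:wait | queues: N=0 E=2 S=0 W=0
Step 5 [EW]: N:wait,E:car1-GO,S:wait,W:empty | queues: N=0 E=1 S=0 W=0

N: empty
E: 3
S: empty
W: empty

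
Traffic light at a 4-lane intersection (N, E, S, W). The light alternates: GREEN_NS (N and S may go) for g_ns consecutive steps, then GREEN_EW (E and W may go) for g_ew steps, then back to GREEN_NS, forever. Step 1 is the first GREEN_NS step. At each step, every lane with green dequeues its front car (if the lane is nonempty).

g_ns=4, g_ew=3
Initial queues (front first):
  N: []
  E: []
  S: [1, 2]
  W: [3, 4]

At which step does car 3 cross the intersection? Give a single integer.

Step 1 [NS]: N:empty,E:wait,S:car1-GO,W:wait | queues: N=0 E=0 S=1 W=2
Step 2 [NS]: N:empty,E:wait,S:car2-GO,W:wait | queues: N=0 E=0 S=0 W=2
Step 3 [NS]: N:empty,E:wait,S:empty,W:wait | queues: N=0 E=0 S=0 W=2
Step 4 [NS]: N:empty,E:wait,S:empty,W:wait | queues: N=0 E=0 S=0 W=2
Step 5 [EW]: N:wait,E:empty,S:wait,W:car3-GO | queues: N=0 E=0 S=0 W=1
Step 6 [EW]: N:wait,E:empty,S:wait,W:car4-GO | queues: N=0 E=0 S=0 W=0
Car 3 crosses at step 5

5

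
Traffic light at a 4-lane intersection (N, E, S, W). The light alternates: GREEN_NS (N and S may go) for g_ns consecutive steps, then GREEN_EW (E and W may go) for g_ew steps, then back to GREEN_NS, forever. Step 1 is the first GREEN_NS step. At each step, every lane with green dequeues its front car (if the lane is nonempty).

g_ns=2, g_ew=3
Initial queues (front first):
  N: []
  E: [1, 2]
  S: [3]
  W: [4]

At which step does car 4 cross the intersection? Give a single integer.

Step 1 [NS]: N:empty,E:wait,S:car3-GO,W:wait | queues: N=0 E=2 S=0 W=1
Step 2 [NS]: N:empty,E:wait,S:empty,W:wait | queues: N=0 E=2 S=0 W=1
Step 3 [EW]: N:wait,E:car1-GO,S:wait,W:car4-GO | queues: N=0 E=1 S=0 W=0
Step 4 [EW]: N:wait,E:car2-GO,S:wait,W:empty | queues: N=0 E=0 S=0 W=0
Car 4 crosses at step 3

3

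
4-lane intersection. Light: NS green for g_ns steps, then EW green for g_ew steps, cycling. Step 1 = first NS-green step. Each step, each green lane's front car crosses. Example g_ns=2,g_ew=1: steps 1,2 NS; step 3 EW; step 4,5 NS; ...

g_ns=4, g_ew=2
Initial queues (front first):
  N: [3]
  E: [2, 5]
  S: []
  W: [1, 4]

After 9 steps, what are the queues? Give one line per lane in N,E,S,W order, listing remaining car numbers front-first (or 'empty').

Step 1 [NS]: N:car3-GO,E:wait,S:empty,W:wait | queues: N=0 E=2 S=0 W=2
Step 2 [NS]: N:empty,E:wait,S:empty,W:wait | queues: N=0 E=2 S=0 W=2
Step 3 [NS]: N:empty,E:wait,S:empty,W:wait | queues: N=0 E=2 S=0 W=2
Step 4 [NS]: N:empty,E:wait,S:empty,W:wait | queues: N=0 E=2 S=0 W=2
Step 5 [EW]: N:wait,E:car2-GO,S:wait,W:car1-GO | queues: N=0 E=1 S=0 W=1
Step 6 [EW]: N:wait,E:car5-GO,S:wait,W:car4-GO | queues: N=0 E=0 S=0 W=0

N: empty
E: empty
S: empty
W: empty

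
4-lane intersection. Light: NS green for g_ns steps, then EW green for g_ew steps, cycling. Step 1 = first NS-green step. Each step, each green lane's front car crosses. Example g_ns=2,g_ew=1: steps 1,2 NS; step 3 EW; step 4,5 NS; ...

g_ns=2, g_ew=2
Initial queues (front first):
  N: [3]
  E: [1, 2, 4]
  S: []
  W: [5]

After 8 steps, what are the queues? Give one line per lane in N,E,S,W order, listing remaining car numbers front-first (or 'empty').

Step 1 [NS]: N:car3-GO,E:wait,S:empty,W:wait | queues: N=0 E=3 S=0 W=1
Step 2 [NS]: N:empty,E:wait,S:empty,W:wait | queues: N=0 E=3 S=0 W=1
Step 3 [EW]: N:wait,E:car1-GO,S:wait,W:car5-GO | queues: N=0 E=2 S=0 W=0
Step 4 [EW]: N:wait,E:car2-GO,S:wait,W:empty | queues: N=0 E=1 S=0 W=0
Step 5 [NS]: N:empty,E:wait,S:empty,W:wait | queues: N=0 E=1 S=0 W=0
Step 6 [NS]: N:empty,E:wait,S:empty,W:wait | queues: N=0 E=1 S=0 W=0
Step 7 [EW]: N:wait,E:car4-GO,S:wait,W:empty | queues: N=0 E=0 S=0 W=0

N: empty
E: empty
S: empty
W: empty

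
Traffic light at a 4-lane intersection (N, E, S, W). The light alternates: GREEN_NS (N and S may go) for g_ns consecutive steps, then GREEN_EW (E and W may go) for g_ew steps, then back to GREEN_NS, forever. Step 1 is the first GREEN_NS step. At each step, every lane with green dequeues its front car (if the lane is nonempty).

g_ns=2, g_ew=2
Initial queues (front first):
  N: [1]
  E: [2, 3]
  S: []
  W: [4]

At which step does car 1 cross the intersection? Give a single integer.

Step 1 [NS]: N:car1-GO,E:wait,S:empty,W:wait | queues: N=0 E=2 S=0 W=1
Step 2 [NS]: N:empty,E:wait,S:empty,W:wait | queues: N=0 E=2 S=0 W=1
Step 3 [EW]: N:wait,E:car2-GO,S:wait,W:car4-GO | queues: N=0 E=1 S=0 W=0
Step 4 [EW]: N:wait,E:car3-GO,S:wait,W:empty | queues: N=0 E=0 S=0 W=0
Car 1 crosses at step 1

1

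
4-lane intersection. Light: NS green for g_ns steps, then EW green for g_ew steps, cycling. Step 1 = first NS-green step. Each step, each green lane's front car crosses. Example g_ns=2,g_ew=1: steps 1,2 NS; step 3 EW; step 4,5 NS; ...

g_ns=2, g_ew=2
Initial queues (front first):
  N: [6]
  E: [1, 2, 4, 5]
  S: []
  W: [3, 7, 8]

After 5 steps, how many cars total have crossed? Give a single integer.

Answer: 5

Derivation:
Step 1 [NS]: N:car6-GO,E:wait,S:empty,W:wait | queues: N=0 E=4 S=0 W=3
Step 2 [NS]: N:empty,E:wait,S:empty,W:wait | queues: N=0 E=4 S=0 W=3
Step 3 [EW]: N:wait,E:car1-GO,S:wait,W:car3-GO | queues: N=0 E=3 S=0 W=2
Step 4 [EW]: N:wait,E:car2-GO,S:wait,W:car7-GO | queues: N=0 E=2 S=0 W=1
Step 5 [NS]: N:empty,E:wait,S:empty,W:wait | queues: N=0 E=2 S=0 W=1
Cars crossed by step 5: 5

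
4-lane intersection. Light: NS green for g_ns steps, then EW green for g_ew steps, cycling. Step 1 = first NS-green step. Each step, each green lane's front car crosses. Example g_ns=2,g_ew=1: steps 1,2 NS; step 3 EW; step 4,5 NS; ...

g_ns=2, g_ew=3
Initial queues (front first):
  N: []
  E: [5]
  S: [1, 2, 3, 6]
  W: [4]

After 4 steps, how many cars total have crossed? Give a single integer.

Step 1 [NS]: N:empty,E:wait,S:car1-GO,W:wait | queues: N=0 E=1 S=3 W=1
Step 2 [NS]: N:empty,E:wait,S:car2-GO,W:wait | queues: N=0 E=1 S=2 W=1
Step 3 [EW]: N:wait,E:car5-GO,S:wait,W:car4-GO | queues: N=0 E=0 S=2 W=0
Step 4 [EW]: N:wait,E:empty,S:wait,W:empty | queues: N=0 E=0 S=2 W=0
Cars crossed by step 4: 4

Answer: 4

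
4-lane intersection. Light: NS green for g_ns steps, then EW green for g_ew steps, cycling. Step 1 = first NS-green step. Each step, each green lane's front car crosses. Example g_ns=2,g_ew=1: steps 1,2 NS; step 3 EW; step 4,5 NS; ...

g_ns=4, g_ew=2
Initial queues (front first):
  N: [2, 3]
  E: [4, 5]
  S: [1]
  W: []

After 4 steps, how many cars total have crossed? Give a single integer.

Step 1 [NS]: N:car2-GO,E:wait,S:car1-GO,W:wait | queues: N=1 E=2 S=0 W=0
Step 2 [NS]: N:car3-GO,E:wait,S:empty,W:wait | queues: N=0 E=2 S=0 W=0
Step 3 [NS]: N:empty,E:wait,S:empty,W:wait | queues: N=0 E=2 S=0 W=0
Step 4 [NS]: N:empty,E:wait,S:empty,W:wait | queues: N=0 E=2 S=0 W=0
Cars crossed by step 4: 3

Answer: 3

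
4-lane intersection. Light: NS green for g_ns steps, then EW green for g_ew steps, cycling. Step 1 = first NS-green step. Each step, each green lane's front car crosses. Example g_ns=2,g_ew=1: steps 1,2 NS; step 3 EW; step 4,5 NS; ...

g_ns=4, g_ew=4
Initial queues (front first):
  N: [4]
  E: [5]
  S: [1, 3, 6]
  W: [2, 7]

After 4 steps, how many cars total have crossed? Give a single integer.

Step 1 [NS]: N:car4-GO,E:wait,S:car1-GO,W:wait | queues: N=0 E=1 S=2 W=2
Step 2 [NS]: N:empty,E:wait,S:car3-GO,W:wait | queues: N=0 E=1 S=1 W=2
Step 3 [NS]: N:empty,E:wait,S:car6-GO,W:wait | queues: N=0 E=1 S=0 W=2
Step 4 [NS]: N:empty,E:wait,S:empty,W:wait | queues: N=0 E=1 S=0 W=2
Cars crossed by step 4: 4

Answer: 4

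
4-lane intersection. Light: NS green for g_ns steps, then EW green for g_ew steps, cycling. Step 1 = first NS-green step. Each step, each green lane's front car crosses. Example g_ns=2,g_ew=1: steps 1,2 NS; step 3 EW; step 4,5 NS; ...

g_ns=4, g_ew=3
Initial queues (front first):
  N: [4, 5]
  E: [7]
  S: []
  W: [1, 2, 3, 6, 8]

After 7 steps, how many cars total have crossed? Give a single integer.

Answer: 6

Derivation:
Step 1 [NS]: N:car4-GO,E:wait,S:empty,W:wait | queues: N=1 E=1 S=0 W=5
Step 2 [NS]: N:car5-GO,E:wait,S:empty,W:wait | queues: N=0 E=1 S=0 W=5
Step 3 [NS]: N:empty,E:wait,S:empty,W:wait | queues: N=0 E=1 S=0 W=5
Step 4 [NS]: N:empty,E:wait,S:empty,W:wait | queues: N=0 E=1 S=0 W=5
Step 5 [EW]: N:wait,E:car7-GO,S:wait,W:car1-GO | queues: N=0 E=0 S=0 W=4
Step 6 [EW]: N:wait,E:empty,S:wait,W:car2-GO | queues: N=0 E=0 S=0 W=3
Step 7 [EW]: N:wait,E:empty,S:wait,W:car3-GO | queues: N=0 E=0 S=0 W=2
Cars crossed by step 7: 6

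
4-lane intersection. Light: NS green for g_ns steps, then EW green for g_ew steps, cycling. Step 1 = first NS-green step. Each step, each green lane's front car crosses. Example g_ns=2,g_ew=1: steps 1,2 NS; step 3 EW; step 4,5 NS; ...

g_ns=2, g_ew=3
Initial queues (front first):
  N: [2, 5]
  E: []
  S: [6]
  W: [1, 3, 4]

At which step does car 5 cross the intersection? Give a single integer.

Step 1 [NS]: N:car2-GO,E:wait,S:car6-GO,W:wait | queues: N=1 E=0 S=0 W=3
Step 2 [NS]: N:car5-GO,E:wait,S:empty,W:wait | queues: N=0 E=0 S=0 W=3
Step 3 [EW]: N:wait,E:empty,S:wait,W:car1-GO | queues: N=0 E=0 S=0 W=2
Step 4 [EW]: N:wait,E:empty,S:wait,W:car3-GO | queues: N=0 E=0 S=0 W=1
Step 5 [EW]: N:wait,E:empty,S:wait,W:car4-GO | queues: N=0 E=0 S=0 W=0
Car 5 crosses at step 2

2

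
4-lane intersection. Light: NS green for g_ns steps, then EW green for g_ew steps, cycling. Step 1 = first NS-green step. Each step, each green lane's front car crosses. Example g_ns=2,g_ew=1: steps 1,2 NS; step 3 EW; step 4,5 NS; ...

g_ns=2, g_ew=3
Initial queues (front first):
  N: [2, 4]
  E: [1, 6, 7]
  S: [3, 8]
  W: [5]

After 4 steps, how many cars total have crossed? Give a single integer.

Step 1 [NS]: N:car2-GO,E:wait,S:car3-GO,W:wait | queues: N=1 E=3 S=1 W=1
Step 2 [NS]: N:car4-GO,E:wait,S:car8-GO,W:wait | queues: N=0 E=3 S=0 W=1
Step 3 [EW]: N:wait,E:car1-GO,S:wait,W:car5-GO | queues: N=0 E=2 S=0 W=0
Step 4 [EW]: N:wait,E:car6-GO,S:wait,W:empty | queues: N=0 E=1 S=0 W=0
Cars crossed by step 4: 7

Answer: 7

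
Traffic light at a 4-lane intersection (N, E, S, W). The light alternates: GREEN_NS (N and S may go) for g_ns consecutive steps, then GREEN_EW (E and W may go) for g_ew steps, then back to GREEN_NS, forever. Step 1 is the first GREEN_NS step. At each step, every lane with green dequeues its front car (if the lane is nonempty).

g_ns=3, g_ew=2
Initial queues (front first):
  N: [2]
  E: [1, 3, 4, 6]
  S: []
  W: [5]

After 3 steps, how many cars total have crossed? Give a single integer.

Answer: 1

Derivation:
Step 1 [NS]: N:car2-GO,E:wait,S:empty,W:wait | queues: N=0 E=4 S=0 W=1
Step 2 [NS]: N:empty,E:wait,S:empty,W:wait | queues: N=0 E=4 S=0 W=1
Step 3 [NS]: N:empty,E:wait,S:empty,W:wait | queues: N=0 E=4 S=0 W=1
Cars crossed by step 3: 1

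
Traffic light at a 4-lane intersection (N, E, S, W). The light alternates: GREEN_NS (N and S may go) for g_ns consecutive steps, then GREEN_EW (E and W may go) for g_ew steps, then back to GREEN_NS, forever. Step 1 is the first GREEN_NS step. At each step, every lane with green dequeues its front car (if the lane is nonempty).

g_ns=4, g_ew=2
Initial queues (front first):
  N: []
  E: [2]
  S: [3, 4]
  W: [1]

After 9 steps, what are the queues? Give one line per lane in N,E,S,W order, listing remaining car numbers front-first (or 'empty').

Step 1 [NS]: N:empty,E:wait,S:car3-GO,W:wait | queues: N=0 E=1 S=1 W=1
Step 2 [NS]: N:empty,E:wait,S:car4-GO,W:wait | queues: N=0 E=1 S=0 W=1
Step 3 [NS]: N:empty,E:wait,S:empty,W:wait | queues: N=0 E=1 S=0 W=1
Step 4 [NS]: N:empty,E:wait,S:empty,W:wait | queues: N=0 E=1 S=0 W=1
Step 5 [EW]: N:wait,E:car2-GO,S:wait,W:car1-GO | queues: N=0 E=0 S=0 W=0

N: empty
E: empty
S: empty
W: empty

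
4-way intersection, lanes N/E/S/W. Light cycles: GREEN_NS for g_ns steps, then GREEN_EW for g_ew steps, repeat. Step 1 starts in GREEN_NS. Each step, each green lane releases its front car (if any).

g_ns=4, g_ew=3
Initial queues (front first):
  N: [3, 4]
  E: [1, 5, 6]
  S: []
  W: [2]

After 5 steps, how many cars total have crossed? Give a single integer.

Answer: 4

Derivation:
Step 1 [NS]: N:car3-GO,E:wait,S:empty,W:wait | queues: N=1 E=3 S=0 W=1
Step 2 [NS]: N:car4-GO,E:wait,S:empty,W:wait | queues: N=0 E=3 S=0 W=1
Step 3 [NS]: N:empty,E:wait,S:empty,W:wait | queues: N=0 E=3 S=0 W=1
Step 4 [NS]: N:empty,E:wait,S:empty,W:wait | queues: N=0 E=3 S=0 W=1
Step 5 [EW]: N:wait,E:car1-GO,S:wait,W:car2-GO | queues: N=0 E=2 S=0 W=0
Cars crossed by step 5: 4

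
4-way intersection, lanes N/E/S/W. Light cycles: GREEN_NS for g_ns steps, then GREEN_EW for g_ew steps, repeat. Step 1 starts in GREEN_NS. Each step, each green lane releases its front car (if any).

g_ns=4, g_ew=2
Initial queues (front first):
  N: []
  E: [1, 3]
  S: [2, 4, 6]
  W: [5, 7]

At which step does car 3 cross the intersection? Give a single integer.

Step 1 [NS]: N:empty,E:wait,S:car2-GO,W:wait | queues: N=0 E=2 S=2 W=2
Step 2 [NS]: N:empty,E:wait,S:car4-GO,W:wait | queues: N=0 E=2 S=1 W=2
Step 3 [NS]: N:empty,E:wait,S:car6-GO,W:wait | queues: N=0 E=2 S=0 W=2
Step 4 [NS]: N:empty,E:wait,S:empty,W:wait | queues: N=0 E=2 S=0 W=2
Step 5 [EW]: N:wait,E:car1-GO,S:wait,W:car5-GO | queues: N=0 E=1 S=0 W=1
Step 6 [EW]: N:wait,E:car3-GO,S:wait,W:car7-GO | queues: N=0 E=0 S=0 W=0
Car 3 crosses at step 6

6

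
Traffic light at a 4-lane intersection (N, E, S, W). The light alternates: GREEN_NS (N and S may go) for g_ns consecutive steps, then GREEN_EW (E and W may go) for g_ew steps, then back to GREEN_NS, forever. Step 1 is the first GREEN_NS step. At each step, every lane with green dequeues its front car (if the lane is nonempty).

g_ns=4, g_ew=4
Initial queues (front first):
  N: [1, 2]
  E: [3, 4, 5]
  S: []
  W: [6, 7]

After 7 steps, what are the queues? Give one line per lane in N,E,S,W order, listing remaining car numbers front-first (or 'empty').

Step 1 [NS]: N:car1-GO,E:wait,S:empty,W:wait | queues: N=1 E=3 S=0 W=2
Step 2 [NS]: N:car2-GO,E:wait,S:empty,W:wait | queues: N=0 E=3 S=0 W=2
Step 3 [NS]: N:empty,E:wait,S:empty,W:wait | queues: N=0 E=3 S=0 W=2
Step 4 [NS]: N:empty,E:wait,S:empty,W:wait | queues: N=0 E=3 S=0 W=2
Step 5 [EW]: N:wait,E:car3-GO,S:wait,W:car6-GO | queues: N=0 E=2 S=0 W=1
Step 6 [EW]: N:wait,E:car4-GO,S:wait,W:car7-GO | queues: N=0 E=1 S=0 W=0
Step 7 [EW]: N:wait,E:car5-GO,S:wait,W:empty | queues: N=0 E=0 S=0 W=0

N: empty
E: empty
S: empty
W: empty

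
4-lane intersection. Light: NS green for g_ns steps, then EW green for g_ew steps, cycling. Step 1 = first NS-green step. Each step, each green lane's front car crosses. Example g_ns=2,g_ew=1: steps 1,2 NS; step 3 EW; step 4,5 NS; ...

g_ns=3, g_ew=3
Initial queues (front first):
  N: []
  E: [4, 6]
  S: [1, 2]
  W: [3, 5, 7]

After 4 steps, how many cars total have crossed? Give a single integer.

Step 1 [NS]: N:empty,E:wait,S:car1-GO,W:wait | queues: N=0 E=2 S=1 W=3
Step 2 [NS]: N:empty,E:wait,S:car2-GO,W:wait | queues: N=0 E=2 S=0 W=3
Step 3 [NS]: N:empty,E:wait,S:empty,W:wait | queues: N=0 E=2 S=0 W=3
Step 4 [EW]: N:wait,E:car4-GO,S:wait,W:car3-GO | queues: N=0 E=1 S=0 W=2
Cars crossed by step 4: 4

Answer: 4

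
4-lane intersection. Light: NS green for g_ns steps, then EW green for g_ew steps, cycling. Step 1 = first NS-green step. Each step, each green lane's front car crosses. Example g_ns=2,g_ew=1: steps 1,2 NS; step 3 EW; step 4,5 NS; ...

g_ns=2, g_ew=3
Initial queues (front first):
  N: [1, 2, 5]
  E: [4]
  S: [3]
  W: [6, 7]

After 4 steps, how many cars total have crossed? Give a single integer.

Step 1 [NS]: N:car1-GO,E:wait,S:car3-GO,W:wait | queues: N=2 E=1 S=0 W=2
Step 2 [NS]: N:car2-GO,E:wait,S:empty,W:wait | queues: N=1 E=1 S=0 W=2
Step 3 [EW]: N:wait,E:car4-GO,S:wait,W:car6-GO | queues: N=1 E=0 S=0 W=1
Step 4 [EW]: N:wait,E:empty,S:wait,W:car7-GO | queues: N=1 E=0 S=0 W=0
Cars crossed by step 4: 6

Answer: 6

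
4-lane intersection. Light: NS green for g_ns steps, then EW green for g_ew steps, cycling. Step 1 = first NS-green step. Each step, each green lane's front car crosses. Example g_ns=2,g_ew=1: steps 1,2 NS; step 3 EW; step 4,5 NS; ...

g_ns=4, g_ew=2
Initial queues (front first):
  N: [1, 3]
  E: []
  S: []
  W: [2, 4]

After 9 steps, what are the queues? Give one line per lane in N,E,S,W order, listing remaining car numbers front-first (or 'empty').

Step 1 [NS]: N:car1-GO,E:wait,S:empty,W:wait | queues: N=1 E=0 S=0 W=2
Step 2 [NS]: N:car3-GO,E:wait,S:empty,W:wait | queues: N=0 E=0 S=0 W=2
Step 3 [NS]: N:empty,E:wait,S:empty,W:wait | queues: N=0 E=0 S=0 W=2
Step 4 [NS]: N:empty,E:wait,S:empty,W:wait | queues: N=0 E=0 S=0 W=2
Step 5 [EW]: N:wait,E:empty,S:wait,W:car2-GO | queues: N=0 E=0 S=0 W=1
Step 6 [EW]: N:wait,E:empty,S:wait,W:car4-GO | queues: N=0 E=0 S=0 W=0

N: empty
E: empty
S: empty
W: empty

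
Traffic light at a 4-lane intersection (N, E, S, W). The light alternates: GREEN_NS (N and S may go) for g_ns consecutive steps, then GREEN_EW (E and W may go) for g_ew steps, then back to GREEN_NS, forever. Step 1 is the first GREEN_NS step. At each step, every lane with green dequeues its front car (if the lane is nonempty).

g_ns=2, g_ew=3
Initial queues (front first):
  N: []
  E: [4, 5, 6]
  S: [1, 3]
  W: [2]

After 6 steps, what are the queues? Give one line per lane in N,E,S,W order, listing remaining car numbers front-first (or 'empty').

Step 1 [NS]: N:empty,E:wait,S:car1-GO,W:wait | queues: N=0 E=3 S=1 W=1
Step 2 [NS]: N:empty,E:wait,S:car3-GO,W:wait | queues: N=0 E=3 S=0 W=1
Step 3 [EW]: N:wait,E:car4-GO,S:wait,W:car2-GO | queues: N=0 E=2 S=0 W=0
Step 4 [EW]: N:wait,E:car5-GO,S:wait,W:empty | queues: N=0 E=1 S=0 W=0
Step 5 [EW]: N:wait,E:car6-GO,S:wait,W:empty | queues: N=0 E=0 S=0 W=0

N: empty
E: empty
S: empty
W: empty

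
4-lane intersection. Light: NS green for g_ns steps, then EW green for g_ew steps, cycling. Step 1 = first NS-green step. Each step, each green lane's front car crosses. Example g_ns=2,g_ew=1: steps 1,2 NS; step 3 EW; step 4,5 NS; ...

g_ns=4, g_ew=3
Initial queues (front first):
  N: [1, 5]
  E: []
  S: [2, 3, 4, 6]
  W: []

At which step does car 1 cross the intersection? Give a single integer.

Step 1 [NS]: N:car1-GO,E:wait,S:car2-GO,W:wait | queues: N=1 E=0 S=3 W=0
Step 2 [NS]: N:car5-GO,E:wait,S:car3-GO,W:wait | queues: N=0 E=0 S=2 W=0
Step 3 [NS]: N:empty,E:wait,S:car4-GO,W:wait | queues: N=0 E=0 S=1 W=0
Step 4 [NS]: N:empty,E:wait,S:car6-GO,W:wait | queues: N=0 E=0 S=0 W=0
Car 1 crosses at step 1

1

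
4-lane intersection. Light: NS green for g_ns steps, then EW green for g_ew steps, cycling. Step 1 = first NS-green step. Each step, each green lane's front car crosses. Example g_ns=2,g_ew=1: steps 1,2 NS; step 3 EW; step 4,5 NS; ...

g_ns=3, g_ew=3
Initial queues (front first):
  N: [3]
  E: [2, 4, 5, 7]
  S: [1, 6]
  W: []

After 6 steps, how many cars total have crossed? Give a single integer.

Step 1 [NS]: N:car3-GO,E:wait,S:car1-GO,W:wait | queues: N=0 E=4 S=1 W=0
Step 2 [NS]: N:empty,E:wait,S:car6-GO,W:wait | queues: N=0 E=4 S=0 W=0
Step 3 [NS]: N:empty,E:wait,S:empty,W:wait | queues: N=0 E=4 S=0 W=0
Step 4 [EW]: N:wait,E:car2-GO,S:wait,W:empty | queues: N=0 E=3 S=0 W=0
Step 5 [EW]: N:wait,E:car4-GO,S:wait,W:empty | queues: N=0 E=2 S=0 W=0
Step 6 [EW]: N:wait,E:car5-GO,S:wait,W:empty | queues: N=0 E=1 S=0 W=0
Cars crossed by step 6: 6

Answer: 6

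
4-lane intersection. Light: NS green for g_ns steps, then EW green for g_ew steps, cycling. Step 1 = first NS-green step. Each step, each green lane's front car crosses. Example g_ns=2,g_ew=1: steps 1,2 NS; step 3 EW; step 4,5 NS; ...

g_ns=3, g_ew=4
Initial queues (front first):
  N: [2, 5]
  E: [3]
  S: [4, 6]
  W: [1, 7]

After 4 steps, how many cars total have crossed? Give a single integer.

Step 1 [NS]: N:car2-GO,E:wait,S:car4-GO,W:wait | queues: N=1 E=1 S=1 W=2
Step 2 [NS]: N:car5-GO,E:wait,S:car6-GO,W:wait | queues: N=0 E=1 S=0 W=2
Step 3 [NS]: N:empty,E:wait,S:empty,W:wait | queues: N=0 E=1 S=0 W=2
Step 4 [EW]: N:wait,E:car3-GO,S:wait,W:car1-GO | queues: N=0 E=0 S=0 W=1
Cars crossed by step 4: 6

Answer: 6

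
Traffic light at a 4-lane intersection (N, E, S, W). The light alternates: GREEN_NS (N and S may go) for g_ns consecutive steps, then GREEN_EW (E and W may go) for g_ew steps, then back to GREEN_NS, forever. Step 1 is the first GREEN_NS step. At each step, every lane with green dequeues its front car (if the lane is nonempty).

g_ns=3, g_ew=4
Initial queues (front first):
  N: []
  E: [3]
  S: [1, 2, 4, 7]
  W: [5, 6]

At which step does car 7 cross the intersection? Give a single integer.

Step 1 [NS]: N:empty,E:wait,S:car1-GO,W:wait | queues: N=0 E=1 S=3 W=2
Step 2 [NS]: N:empty,E:wait,S:car2-GO,W:wait | queues: N=0 E=1 S=2 W=2
Step 3 [NS]: N:empty,E:wait,S:car4-GO,W:wait | queues: N=0 E=1 S=1 W=2
Step 4 [EW]: N:wait,E:car3-GO,S:wait,W:car5-GO | queues: N=0 E=0 S=1 W=1
Step 5 [EW]: N:wait,E:empty,S:wait,W:car6-GO | queues: N=0 E=0 S=1 W=0
Step 6 [EW]: N:wait,E:empty,S:wait,W:empty | queues: N=0 E=0 S=1 W=0
Step 7 [EW]: N:wait,E:empty,S:wait,W:empty | queues: N=0 E=0 S=1 W=0
Step 8 [NS]: N:empty,E:wait,S:car7-GO,W:wait | queues: N=0 E=0 S=0 W=0
Car 7 crosses at step 8

8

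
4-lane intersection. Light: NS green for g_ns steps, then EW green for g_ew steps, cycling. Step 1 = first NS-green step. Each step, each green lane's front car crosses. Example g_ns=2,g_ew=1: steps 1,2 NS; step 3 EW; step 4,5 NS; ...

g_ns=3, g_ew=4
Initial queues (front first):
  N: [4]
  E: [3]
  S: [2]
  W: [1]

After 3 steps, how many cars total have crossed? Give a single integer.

Answer: 2

Derivation:
Step 1 [NS]: N:car4-GO,E:wait,S:car2-GO,W:wait | queues: N=0 E=1 S=0 W=1
Step 2 [NS]: N:empty,E:wait,S:empty,W:wait | queues: N=0 E=1 S=0 W=1
Step 3 [NS]: N:empty,E:wait,S:empty,W:wait | queues: N=0 E=1 S=0 W=1
Cars crossed by step 3: 2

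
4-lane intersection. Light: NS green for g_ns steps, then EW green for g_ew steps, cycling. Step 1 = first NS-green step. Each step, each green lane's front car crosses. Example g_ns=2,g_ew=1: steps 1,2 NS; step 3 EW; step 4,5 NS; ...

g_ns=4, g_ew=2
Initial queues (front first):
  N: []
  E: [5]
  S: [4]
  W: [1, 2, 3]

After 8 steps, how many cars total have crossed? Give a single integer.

Step 1 [NS]: N:empty,E:wait,S:car4-GO,W:wait | queues: N=0 E=1 S=0 W=3
Step 2 [NS]: N:empty,E:wait,S:empty,W:wait | queues: N=0 E=1 S=0 W=3
Step 3 [NS]: N:empty,E:wait,S:empty,W:wait | queues: N=0 E=1 S=0 W=3
Step 4 [NS]: N:empty,E:wait,S:empty,W:wait | queues: N=0 E=1 S=0 W=3
Step 5 [EW]: N:wait,E:car5-GO,S:wait,W:car1-GO | queues: N=0 E=0 S=0 W=2
Step 6 [EW]: N:wait,E:empty,S:wait,W:car2-GO | queues: N=0 E=0 S=0 W=1
Step 7 [NS]: N:empty,E:wait,S:empty,W:wait | queues: N=0 E=0 S=0 W=1
Step 8 [NS]: N:empty,E:wait,S:empty,W:wait | queues: N=0 E=0 S=0 W=1
Cars crossed by step 8: 4

Answer: 4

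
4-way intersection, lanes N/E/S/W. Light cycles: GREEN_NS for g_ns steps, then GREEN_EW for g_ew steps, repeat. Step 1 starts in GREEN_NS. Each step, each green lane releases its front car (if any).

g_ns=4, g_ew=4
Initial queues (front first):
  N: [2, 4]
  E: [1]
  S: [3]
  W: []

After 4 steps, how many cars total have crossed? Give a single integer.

Step 1 [NS]: N:car2-GO,E:wait,S:car3-GO,W:wait | queues: N=1 E=1 S=0 W=0
Step 2 [NS]: N:car4-GO,E:wait,S:empty,W:wait | queues: N=0 E=1 S=0 W=0
Step 3 [NS]: N:empty,E:wait,S:empty,W:wait | queues: N=0 E=1 S=0 W=0
Step 4 [NS]: N:empty,E:wait,S:empty,W:wait | queues: N=0 E=1 S=0 W=0
Cars crossed by step 4: 3

Answer: 3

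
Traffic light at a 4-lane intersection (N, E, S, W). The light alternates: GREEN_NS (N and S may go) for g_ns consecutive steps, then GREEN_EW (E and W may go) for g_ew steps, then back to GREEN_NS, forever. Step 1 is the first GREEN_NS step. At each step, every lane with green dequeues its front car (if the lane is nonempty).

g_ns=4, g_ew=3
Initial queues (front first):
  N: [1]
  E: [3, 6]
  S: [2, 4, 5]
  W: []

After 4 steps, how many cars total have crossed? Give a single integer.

Step 1 [NS]: N:car1-GO,E:wait,S:car2-GO,W:wait | queues: N=0 E=2 S=2 W=0
Step 2 [NS]: N:empty,E:wait,S:car4-GO,W:wait | queues: N=0 E=2 S=1 W=0
Step 3 [NS]: N:empty,E:wait,S:car5-GO,W:wait | queues: N=0 E=2 S=0 W=0
Step 4 [NS]: N:empty,E:wait,S:empty,W:wait | queues: N=0 E=2 S=0 W=0
Cars crossed by step 4: 4

Answer: 4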